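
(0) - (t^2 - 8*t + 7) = -t^2 + 8*t - 7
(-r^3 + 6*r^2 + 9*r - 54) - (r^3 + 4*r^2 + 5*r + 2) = -2*r^3 + 2*r^2 + 4*r - 56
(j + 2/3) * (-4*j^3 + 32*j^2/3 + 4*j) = -4*j^4 + 8*j^3 + 100*j^2/9 + 8*j/3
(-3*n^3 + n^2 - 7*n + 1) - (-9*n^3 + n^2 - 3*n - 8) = 6*n^3 - 4*n + 9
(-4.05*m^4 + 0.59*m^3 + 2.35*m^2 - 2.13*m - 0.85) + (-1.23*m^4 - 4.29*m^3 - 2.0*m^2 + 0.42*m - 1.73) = -5.28*m^4 - 3.7*m^3 + 0.35*m^2 - 1.71*m - 2.58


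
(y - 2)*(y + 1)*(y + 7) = y^3 + 6*y^2 - 9*y - 14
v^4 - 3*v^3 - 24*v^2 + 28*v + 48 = (v - 6)*(v - 2)*(v + 1)*(v + 4)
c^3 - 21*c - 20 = (c - 5)*(c + 1)*(c + 4)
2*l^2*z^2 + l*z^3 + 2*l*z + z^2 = z*(2*l + z)*(l*z + 1)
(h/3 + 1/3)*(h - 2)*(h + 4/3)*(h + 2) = h^4/3 + 7*h^3/9 - 8*h^2/9 - 28*h/9 - 16/9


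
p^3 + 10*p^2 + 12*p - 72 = (p - 2)*(p + 6)^2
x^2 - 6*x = x*(x - 6)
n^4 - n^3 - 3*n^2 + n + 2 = (n - 2)*(n - 1)*(n + 1)^2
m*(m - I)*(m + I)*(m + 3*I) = m^4 + 3*I*m^3 + m^2 + 3*I*m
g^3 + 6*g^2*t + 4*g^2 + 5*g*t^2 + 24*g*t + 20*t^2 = (g + 4)*(g + t)*(g + 5*t)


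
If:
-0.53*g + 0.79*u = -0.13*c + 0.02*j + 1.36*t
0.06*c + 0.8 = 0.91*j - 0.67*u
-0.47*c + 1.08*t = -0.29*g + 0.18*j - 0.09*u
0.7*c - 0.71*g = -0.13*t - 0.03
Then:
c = 1.11576026850685*u - 0.35257365950145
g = 1.14224704229397*u - 0.292927879920636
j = 0.809830347374078*u + 0.855874264208696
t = 0.230486246722502*u + 0.0678674377489518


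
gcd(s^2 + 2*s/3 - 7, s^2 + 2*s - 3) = s + 3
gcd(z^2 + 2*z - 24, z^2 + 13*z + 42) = z + 6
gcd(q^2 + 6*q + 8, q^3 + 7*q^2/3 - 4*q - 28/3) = q + 2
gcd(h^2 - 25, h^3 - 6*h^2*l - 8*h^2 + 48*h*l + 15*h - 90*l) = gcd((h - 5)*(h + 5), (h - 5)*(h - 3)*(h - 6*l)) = h - 5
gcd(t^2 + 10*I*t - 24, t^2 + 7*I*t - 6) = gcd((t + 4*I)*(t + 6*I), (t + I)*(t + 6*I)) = t + 6*I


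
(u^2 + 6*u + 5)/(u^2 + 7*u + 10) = (u + 1)/(u + 2)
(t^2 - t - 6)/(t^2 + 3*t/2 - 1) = 2*(t - 3)/(2*t - 1)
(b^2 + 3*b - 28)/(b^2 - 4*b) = (b + 7)/b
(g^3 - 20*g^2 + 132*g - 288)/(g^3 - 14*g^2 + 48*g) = (g - 6)/g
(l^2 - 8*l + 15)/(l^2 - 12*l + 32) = (l^2 - 8*l + 15)/(l^2 - 12*l + 32)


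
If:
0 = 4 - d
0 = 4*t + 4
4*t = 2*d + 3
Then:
No Solution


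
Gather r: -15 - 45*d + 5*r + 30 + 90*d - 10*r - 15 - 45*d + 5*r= 0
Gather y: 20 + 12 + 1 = 33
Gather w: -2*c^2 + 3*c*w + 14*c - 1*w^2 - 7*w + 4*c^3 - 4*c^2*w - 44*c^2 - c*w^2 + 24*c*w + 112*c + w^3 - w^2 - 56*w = 4*c^3 - 46*c^2 + 126*c + w^3 + w^2*(-c - 2) + w*(-4*c^2 + 27*c - 63)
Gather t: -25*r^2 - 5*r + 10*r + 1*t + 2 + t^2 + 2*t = -25*r^2 + 5*r + t^2 + 3*t + 2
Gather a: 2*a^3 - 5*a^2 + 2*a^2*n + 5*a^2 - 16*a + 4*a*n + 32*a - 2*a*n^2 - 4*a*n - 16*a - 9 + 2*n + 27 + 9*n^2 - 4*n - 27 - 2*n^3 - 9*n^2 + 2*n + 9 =2*a^3 + 2*a^2*n - 2*a*n^2 - 2*n^3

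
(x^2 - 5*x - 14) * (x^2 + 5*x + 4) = x^4 - 35*x^2 - 90*x - 56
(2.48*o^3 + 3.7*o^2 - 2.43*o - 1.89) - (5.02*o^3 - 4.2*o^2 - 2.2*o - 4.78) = -2.54*o^3 + 7.9*o^2 - 0.23*o + 2.89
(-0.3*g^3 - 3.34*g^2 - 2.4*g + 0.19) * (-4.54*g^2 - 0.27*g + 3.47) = 1.362*g^5 + 15.2446*g^4 + 10.7568*g^3 - 11.8044*g^2 - 8.3793*g + 0.6593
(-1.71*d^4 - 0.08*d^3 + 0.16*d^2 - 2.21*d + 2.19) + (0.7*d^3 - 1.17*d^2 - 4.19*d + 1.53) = -1.71*d^4 + 0.62*d^3 - 1.01*d^2 - 6.4*d + 3.72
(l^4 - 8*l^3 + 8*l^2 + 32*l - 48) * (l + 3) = l^5 - 5*l^4 - 16*l^3 + 56*l^2 + 48*l - 144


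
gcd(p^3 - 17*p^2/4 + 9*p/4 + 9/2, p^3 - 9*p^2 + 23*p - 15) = p - 3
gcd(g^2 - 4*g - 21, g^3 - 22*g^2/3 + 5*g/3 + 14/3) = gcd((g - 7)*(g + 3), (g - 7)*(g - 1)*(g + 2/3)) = g - 7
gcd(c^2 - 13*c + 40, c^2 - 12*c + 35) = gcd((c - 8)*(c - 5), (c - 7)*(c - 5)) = c - 5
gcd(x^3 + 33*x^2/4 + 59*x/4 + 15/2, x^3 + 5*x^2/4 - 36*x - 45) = x^2 + 29*x/4 + 15/2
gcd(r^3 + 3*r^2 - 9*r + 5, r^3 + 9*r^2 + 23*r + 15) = r + 5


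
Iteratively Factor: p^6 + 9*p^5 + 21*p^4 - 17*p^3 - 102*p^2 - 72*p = (p + 4)*(p^5 + 5*p^4 + p^3 - 21*p^2 - 18*p) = (p + 1)*(p + 4)*(p^4 + 4*p^3 - 3*p^2 - 18*p) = (p + 1)*(p + 3)*(p + 4)*(p^3 + p^2 - 6*p) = (p + 1)*(p + 3)^2*(p + 4)*(p^2 - 2*p) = p*(p + 1)*(p + 3)^2*(p + 4)*(p - 2)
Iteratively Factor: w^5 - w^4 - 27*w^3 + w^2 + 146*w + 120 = (w - 5)*(w^4 + 4*w^3 - 7*w^2 - 34*w - 24) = (w - 5)*(w - 3)*(w^3 + 7*w^2 + 14*w + 8) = (w - 5)*(w - 3)*(w + 4)*(w^2 + 3*w + 2) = (w - 5)*(w - 3)*(w + 1)*(w + 4)*(w + 2)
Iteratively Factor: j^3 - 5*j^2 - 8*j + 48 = (j - 4)*(j^2 - j - 12) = (j - 4)*(j + 3)*(j - 4)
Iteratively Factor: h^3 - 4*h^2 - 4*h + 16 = (h - 2)*(h^2 - 2*h - 8) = (h - 4)*(h - 2)*(h + 2)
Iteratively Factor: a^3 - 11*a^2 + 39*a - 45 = (a - 5)*(a^2 - 6*a + 9) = (a - 5)*(a - 3)*(a - 3)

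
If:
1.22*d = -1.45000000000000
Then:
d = -1.19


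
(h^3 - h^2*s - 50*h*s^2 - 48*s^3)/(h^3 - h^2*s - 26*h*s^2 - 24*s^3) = (-h^2 + 2*h*s + 48*s^2)/(-h^2 + 2*h*s + 24*s^2)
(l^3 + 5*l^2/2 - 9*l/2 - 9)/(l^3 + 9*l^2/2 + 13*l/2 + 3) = (l^2 + l - 6)/(l^2 + 3*l + 2)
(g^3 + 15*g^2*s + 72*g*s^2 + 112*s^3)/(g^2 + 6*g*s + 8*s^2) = (g^2 + 11*g*s + 28*s^2)/(g + 2*s)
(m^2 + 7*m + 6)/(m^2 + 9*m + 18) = (m + 1)/(m + 3)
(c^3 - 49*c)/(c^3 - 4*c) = (c^2 - 49)/(c^2 - 4)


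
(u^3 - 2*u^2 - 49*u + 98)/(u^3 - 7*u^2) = 1 + 5/u - 14/u^2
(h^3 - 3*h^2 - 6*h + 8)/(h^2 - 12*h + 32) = (h^2 + h - 2)/(h - 8)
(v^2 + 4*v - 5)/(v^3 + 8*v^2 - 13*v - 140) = (v - 1)/(v^2 + 3*v - 28)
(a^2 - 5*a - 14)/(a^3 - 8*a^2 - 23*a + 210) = (a + 2)/(a^2 - a - 30)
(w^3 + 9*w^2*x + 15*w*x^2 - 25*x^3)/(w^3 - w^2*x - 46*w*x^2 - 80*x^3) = (-w^2 - 4*w*x + 5*x^2)/(-w^2 + 6*w*x + 16*x^2)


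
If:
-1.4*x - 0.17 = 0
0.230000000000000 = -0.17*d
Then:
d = -1.35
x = -0.12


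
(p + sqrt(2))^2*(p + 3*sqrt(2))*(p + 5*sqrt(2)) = p^4 + 10*sqrt(2)*p^3 + 64*p^2 + 76*sqrt(2)*p + 60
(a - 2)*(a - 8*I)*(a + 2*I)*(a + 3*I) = a^4 - 2*a^3 - 3*I*a^3 + 34*a^2 + 6*I*a^2 - 68*a + 48*I*a - 96*I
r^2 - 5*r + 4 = (r - 4)*(r - 1)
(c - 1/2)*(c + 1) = c^2 + c/2 - 1/2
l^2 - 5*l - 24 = (l - 8)*(l + 3)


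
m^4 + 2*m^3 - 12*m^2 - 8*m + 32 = (m - 2)^2*(m + 2)*(m + 4)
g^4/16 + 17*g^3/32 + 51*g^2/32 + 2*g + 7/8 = (g/4 + 1/4)*(g/4 + 1/2)*(g + 2)*(g + 7/2)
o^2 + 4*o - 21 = (o - 3)*(o + 7)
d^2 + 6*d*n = d*(d + 6*n)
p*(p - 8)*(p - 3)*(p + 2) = p^4 - 9*p^3 + 2*p^2 + 48*p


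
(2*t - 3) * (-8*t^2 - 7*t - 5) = -16*t^3 + 10*t^2 + 11*t + 15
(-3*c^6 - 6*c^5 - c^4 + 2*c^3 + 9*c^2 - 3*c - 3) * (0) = 0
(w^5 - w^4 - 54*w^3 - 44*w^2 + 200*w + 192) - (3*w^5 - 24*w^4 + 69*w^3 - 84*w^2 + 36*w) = -2*w^5 + 23*w^4 - 123*w^3 + 40*w^2 + 164*w + 192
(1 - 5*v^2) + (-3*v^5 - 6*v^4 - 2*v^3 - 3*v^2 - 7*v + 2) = -3*v^5 - 6*v^4 - 2*v^3 - 8*v^2 - 7*v + 3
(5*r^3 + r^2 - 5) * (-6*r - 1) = -30*r^4 - 11*r^3 - r^2 + 30*r + 5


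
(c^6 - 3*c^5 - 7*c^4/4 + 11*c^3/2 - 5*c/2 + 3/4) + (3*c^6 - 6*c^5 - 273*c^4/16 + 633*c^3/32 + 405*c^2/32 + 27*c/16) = 4*c^6 - 9*c^5 - 301*c^4/16 + 809*c^3/32 + 405*c^2/32 - 13*c/16 + 3/4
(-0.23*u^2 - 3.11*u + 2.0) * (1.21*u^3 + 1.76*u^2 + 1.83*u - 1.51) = -0.2783*u^5 - 4.1679*u^4 - 3.4745*u^3 - 1.824*u^2 + 8.3561*u - 3.02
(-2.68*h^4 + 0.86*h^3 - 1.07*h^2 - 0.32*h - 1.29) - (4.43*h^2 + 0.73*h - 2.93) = -2.68*h^4 + 0.86*h^3 - 5.5*h^2 - 1.05*h + 1.64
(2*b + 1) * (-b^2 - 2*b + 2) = -2*b^3 - 5*b^2 + 2*b + 2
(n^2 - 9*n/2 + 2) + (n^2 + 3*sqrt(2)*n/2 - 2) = 2*n^2 - 9*n/2 + 3*sqrt(2)*n/2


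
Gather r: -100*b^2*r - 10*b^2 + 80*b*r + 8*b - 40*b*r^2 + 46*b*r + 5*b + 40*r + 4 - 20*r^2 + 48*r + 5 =-10*b^2 + 13*b + r^2*(-40*b - 20) + r*(-100*b^2 + 126*b + 88) + 9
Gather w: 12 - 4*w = 12 - 4*w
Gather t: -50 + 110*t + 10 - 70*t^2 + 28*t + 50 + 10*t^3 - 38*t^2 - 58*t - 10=10*t^3 - 108*t^2 + 80*t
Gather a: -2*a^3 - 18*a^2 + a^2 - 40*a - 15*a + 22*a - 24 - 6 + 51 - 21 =-2*a^3 - 17*a^2 - 33*a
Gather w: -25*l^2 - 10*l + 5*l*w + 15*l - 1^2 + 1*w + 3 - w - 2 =-25*l^2 + 5*l*w + 5*l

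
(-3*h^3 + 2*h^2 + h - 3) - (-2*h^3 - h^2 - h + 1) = -h^3 + 3*h^2 + 2*h - 4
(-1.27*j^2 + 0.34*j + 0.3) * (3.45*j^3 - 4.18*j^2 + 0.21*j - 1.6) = -4.3815*j^5 + 6.4816*j^4 - 0.6529*j^3 + 0.8494*j^2 - 0.481*j - 0.48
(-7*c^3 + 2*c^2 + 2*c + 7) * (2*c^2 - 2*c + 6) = -14*c^5 + 18*c^4 - 42*c^3 + 22*c^2 - 2*c + 42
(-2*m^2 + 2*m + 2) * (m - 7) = -2*m^3 + 16*m^2 - 12*m - 14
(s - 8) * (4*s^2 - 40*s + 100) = 4*s^3 - 72*s^2 + 420*s - 800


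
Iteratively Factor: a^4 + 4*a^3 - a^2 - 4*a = (a + 1)*(a^3 + 3*a^2 - 4*a) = a*(a + 1)*(a^2 + 3*a - 4) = a*(a - 1)*(a + 1)*(a + 4)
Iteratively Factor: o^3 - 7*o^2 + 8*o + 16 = (o - 4)*(o^2 - 3*o - 4) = (o - 4)*(o + 1)*(o - 4)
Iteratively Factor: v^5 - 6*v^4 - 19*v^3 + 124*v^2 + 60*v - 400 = (v + 2)*(v^4 - 8*v^3 - 3*v^2 + 130*v - 200) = (v - 5)*(v + 2)*(v^3 - 3*v^2 - 18*v + 40) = (v - 5)*(v + 2)*(v + 4)*(v^2 - 7*v + 10) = (v - 5)*(v - 2)*(v + 2)*(v + 4)*(v - 5)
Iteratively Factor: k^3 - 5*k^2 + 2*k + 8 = (k - 2)*(k^2 - 3*k - 4) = (k - 4)*(k - 2)*(k + 1)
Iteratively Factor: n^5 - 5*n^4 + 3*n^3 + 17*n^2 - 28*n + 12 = (n - 1)*(n^4 - 4*n^3 - n^2 + 16*n - 12) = (n - 1)^2*(n^3 - 3*n^2 - 4*n + 12) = (n - 2)*(n - 1)^2*(n^2 - n - 6) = (n - 2)*(n - 1)^2*(n + 2)*(n - 3)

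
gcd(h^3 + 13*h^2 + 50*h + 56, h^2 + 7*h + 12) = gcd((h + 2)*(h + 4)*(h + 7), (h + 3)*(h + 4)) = h + 4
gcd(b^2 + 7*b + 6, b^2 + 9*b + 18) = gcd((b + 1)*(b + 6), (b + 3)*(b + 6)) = b + 6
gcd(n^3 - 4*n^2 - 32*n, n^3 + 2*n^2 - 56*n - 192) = n^2 - 4*n - 32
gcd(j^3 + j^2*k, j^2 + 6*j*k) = j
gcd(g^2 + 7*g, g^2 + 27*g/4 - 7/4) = g + 7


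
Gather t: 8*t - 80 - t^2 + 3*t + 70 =-t^2 + 11*t - 10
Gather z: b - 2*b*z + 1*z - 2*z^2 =b - 2*z^2 + z*(1 - 2*b)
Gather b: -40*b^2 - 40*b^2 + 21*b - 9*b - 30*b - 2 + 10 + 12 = -80*b^2 - 18*b + 20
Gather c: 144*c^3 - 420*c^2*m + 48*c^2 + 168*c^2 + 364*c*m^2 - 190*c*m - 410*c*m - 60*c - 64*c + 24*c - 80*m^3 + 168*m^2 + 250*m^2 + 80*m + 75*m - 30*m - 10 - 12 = 144*c^3 + c^2*(216 - 420*m) + c*(364*m^2 - 600*m - 100) - 80*m^3 + 418*m^2 + 125*m - 22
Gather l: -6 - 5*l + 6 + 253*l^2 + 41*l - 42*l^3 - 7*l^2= -42*l^3 + 246*l^2 + 36*l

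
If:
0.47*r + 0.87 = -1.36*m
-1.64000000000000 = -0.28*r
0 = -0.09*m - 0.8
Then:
No Solution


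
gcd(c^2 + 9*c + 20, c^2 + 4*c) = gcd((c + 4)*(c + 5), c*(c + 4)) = c + 4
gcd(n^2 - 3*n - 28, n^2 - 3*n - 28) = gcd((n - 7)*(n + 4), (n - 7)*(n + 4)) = n^2 - 3*n - 28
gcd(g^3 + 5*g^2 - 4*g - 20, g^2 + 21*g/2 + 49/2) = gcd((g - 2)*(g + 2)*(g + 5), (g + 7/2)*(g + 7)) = 1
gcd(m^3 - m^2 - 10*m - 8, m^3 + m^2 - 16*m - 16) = m^2 - 3*m - 4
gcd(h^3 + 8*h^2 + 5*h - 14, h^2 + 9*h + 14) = h^2 + 9*h + 14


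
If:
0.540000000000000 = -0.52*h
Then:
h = -1.04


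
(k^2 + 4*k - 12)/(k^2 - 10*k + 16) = (k + 6)/(k - 8)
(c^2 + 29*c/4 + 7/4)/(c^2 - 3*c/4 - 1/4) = (c + 7)/(c - 1)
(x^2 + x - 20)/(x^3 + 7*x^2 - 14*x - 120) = 1/(x + 6)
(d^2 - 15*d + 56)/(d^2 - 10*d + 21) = (d - 8)/(d - 3)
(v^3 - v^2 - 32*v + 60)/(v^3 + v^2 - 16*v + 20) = (v^2 + v - 30)/(v^2 + 3*v - 10)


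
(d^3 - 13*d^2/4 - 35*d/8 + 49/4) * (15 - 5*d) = -5*d^4 + 125*d^3/4 - 215*d^2/8 - 1015*d/8 + 735/4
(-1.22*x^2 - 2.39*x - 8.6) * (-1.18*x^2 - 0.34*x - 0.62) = 1.4396*x^4 + 3.235*x^3 + 11.717*x^2 + 4.4058*x + 5.332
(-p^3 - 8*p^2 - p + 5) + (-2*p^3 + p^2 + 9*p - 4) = -3*p^3 - 7*p^2 + 8*p + 1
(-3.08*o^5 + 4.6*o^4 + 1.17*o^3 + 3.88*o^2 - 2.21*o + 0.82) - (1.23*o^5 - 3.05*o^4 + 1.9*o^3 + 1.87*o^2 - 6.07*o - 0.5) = -4.31*o^5 + 7.65*o^4 - 0.73*o^3 + 2.01*o^2 + 3.86*o + 1.32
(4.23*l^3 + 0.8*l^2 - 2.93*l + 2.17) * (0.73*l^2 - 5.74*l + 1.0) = 3.0879*l^5 - 23.6962*l^4 - 2.5009*l^3 + 19.2023*l^2 - 15.3858*l + 2.17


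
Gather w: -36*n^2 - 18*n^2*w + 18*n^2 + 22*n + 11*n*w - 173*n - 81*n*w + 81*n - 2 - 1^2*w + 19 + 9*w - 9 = -18*n^2 - 70*n + w*(-18*n^2 - 70*n + 8) + 8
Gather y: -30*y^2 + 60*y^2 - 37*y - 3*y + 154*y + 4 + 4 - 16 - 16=30*y^2 + 114*y - 24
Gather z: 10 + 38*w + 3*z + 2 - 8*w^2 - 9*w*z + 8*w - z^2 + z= -8*w^2 + 46*w - z^2 + z*(4 - 9*w) + 12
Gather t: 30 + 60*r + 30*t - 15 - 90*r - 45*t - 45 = -30*r - 15*t - 30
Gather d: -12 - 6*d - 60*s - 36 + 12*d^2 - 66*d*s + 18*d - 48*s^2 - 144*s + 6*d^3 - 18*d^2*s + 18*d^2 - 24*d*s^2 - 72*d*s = 6*d^3 + d^2*(30 - 18*s) + d*(-24*s^2 - 138*s + 12) - 48*s^2 - 204*s - 48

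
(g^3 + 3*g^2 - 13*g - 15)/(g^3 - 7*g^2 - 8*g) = (g^2 + 2*g - 15)/(g*(g - 8))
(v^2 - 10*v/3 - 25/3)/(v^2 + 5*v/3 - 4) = (3*v^2 - 10*v - 25)/(3*v^2 + 5*v - 12)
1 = 1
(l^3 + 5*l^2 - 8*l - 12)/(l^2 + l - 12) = (l^3 + 5*l^2 - 8*l - 12)/(l^2 + l - 12)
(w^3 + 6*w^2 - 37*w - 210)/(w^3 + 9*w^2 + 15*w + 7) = (w^2 - w - 30)/(w^2 + 2*w + 1)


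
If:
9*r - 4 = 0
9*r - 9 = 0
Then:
No Solution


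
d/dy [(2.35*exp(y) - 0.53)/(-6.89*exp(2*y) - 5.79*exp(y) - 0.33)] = (16.1915*exp(2*y) - 7.3034*exp(y) - 3.8442)*exp(y)/(47.4721*exp(4*y) + 79.7862*exp(3*y) + 38.0715*exp(2*y) + 3.8214*exp(y) + 0.1089)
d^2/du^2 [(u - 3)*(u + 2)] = 2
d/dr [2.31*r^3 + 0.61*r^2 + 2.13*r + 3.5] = 6.93*r^2 + 1.22*r + 2.13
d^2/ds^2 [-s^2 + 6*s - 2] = -2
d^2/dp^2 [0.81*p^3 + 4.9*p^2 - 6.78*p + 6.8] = 4.86*p + 9.8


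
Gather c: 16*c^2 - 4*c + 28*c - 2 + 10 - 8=16*c^2 + 24*c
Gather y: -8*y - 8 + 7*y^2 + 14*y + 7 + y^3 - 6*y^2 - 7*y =y^3 + y^2 - y - 1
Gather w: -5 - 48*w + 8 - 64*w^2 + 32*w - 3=-64*w^2 - 16*w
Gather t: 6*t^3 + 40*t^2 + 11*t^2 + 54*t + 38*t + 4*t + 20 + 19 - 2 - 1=6*t^3 + 51*t^2 + 96*t + 36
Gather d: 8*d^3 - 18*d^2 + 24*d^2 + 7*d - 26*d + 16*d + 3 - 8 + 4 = 8*d^3 + 6*d^2 - 3*d - 1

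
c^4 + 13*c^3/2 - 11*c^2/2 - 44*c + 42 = (c - 2)*(c - 1)*(c + 7/2)*(c + 6)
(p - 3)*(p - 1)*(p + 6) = p^3 + 2*p^2 - 21*p + 18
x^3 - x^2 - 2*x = x*(x - 2)*(x + 1)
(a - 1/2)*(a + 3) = a^2 + 5*a/2 - 3/2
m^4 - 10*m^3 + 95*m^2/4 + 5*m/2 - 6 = (m - 6)*(m - 4)*(m - 1/2)*(m + 1/2)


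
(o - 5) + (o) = 2*o - 5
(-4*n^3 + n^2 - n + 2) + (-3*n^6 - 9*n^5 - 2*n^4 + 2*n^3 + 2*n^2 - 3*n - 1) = -3*n^6 - 9*n^5 - 2*n^4 - 2*n^3 + 3*n^2 - 4*n + 1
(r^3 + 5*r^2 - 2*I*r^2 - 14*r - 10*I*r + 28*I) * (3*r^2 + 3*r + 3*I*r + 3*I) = 3*r^5 + 18*r^4 - 3*I*r^4 - 21*r^3 - 18*I*r^3 - 6*r^2 + 27*I*r^2 - 54*r + 42*I*r - 84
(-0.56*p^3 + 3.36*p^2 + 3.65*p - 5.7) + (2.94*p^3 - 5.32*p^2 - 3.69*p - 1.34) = 2.38*p^3 - 1.96*p^2 - 0.04*p - 7.04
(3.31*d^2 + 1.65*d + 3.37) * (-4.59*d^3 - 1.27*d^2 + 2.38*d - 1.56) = -15.1929*d^5 - 11.7772*d^4 - 9.686*d^3 - 5.5165*d^2 + 5.4466*d - 5.2572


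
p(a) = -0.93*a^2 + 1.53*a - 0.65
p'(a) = 1.53 - 1.86*a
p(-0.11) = -0.83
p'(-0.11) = 1.73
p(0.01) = -0.63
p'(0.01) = 1.51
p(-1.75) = -6.18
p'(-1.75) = 4.78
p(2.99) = -4.39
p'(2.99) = -4.03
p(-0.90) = -2.78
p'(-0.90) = 3.20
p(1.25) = -0.19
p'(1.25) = -0.80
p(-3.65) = -18.62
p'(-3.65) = 8.32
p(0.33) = -0.25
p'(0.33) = 0.92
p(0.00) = -0.65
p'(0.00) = 1.53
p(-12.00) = -152.93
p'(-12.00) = 23.85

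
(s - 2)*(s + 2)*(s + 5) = s^3 + 5*s^2 - 4*s - 20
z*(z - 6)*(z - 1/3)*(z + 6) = z^4 - z^3/3 - 36*z^2 + 12*z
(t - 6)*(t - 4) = t^2 - 10*t + 24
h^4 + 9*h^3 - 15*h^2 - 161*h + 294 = (h - 3)*(h - 2)*(h + 7)^2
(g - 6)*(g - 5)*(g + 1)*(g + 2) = g^4 - 8*g^3 - g^2 + 68*g + 60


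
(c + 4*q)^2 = c^2 + 8*c*q + 16*q^2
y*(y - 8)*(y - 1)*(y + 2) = y^4 - 7*y^3 - 10*y^2 + 16*y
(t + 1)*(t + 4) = t^2 + 5*t + 4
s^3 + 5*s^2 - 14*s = s*(s - 2)*(s + 7)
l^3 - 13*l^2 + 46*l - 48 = (l - 8)*(l - 3)*(l - 2)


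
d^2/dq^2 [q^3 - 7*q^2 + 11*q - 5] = 6*q - 14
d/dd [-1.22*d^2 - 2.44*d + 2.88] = -2.44*d - 2.44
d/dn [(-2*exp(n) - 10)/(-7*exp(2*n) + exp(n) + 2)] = 2*(-(exp(n) + 5)*(14*exp(n) - 1) + 7*exp(2*n) - exp(n) - 2)*exp(n)/(-7*exp(2*n) + exp(n) + 2)^2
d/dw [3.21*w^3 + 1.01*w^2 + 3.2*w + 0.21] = 9.63*w^2 + 2.02*w + 3.2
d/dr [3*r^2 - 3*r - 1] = 6*r - 3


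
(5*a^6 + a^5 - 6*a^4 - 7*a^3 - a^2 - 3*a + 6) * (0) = 0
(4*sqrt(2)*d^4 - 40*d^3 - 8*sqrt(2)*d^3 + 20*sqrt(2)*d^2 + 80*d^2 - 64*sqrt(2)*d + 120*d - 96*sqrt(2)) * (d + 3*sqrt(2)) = 4*sqrt(2)*d^5 - 16*d^4 - 8*sqrt(2)*d^4 - 100*sqrt(2)*d^3 + 32*d^3 + 240*d^2 + 176*sqrt(2)*d^2 - 384*d + 264*sqrt(2)*d - 576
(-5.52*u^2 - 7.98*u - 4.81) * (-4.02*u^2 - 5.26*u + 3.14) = 22.1904*u^4 + 61.1148*u^3 + 43.9782*u^2 + 0.243399999999994*u - 15.1034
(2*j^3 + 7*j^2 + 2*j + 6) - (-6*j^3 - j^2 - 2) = 8*j^3 + 8*j^2 + 2*j + 8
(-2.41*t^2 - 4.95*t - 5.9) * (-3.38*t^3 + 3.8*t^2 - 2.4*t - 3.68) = 8.1458*t^5 + 7.573*t^4 + 6.916*t^3 - 1.6712*t^2 + 32.376*t + 21.712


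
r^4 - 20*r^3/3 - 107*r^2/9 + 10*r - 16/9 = (r - 8)*(r - 1/3)^2*(r + 2)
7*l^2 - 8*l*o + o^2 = (-7*l + o)*(-l + o)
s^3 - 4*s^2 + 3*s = s*(s - 3)*(s - 1)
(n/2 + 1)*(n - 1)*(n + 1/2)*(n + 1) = n^4/2 + 5*n^3/4 - 5*n/4 - 1/2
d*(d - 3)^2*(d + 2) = d^4 - 4*d^3 - 3*d^2 + 18*d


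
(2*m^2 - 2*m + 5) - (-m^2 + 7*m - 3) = 3*m^2 - 9*m + 8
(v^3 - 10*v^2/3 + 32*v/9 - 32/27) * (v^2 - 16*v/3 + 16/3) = v^5 - 26*v^4/3 + 80*v^3/3 - 1024*v^2/27 + 2048*v/81 - 512/81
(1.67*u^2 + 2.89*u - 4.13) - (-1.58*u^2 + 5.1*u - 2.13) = 3.25*u^2 - 2.21*u - 2.0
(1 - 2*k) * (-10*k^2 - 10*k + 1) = 20*k^3 + 10*k^2 - 12*k + 1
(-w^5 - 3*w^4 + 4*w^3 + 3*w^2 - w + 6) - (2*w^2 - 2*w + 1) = -w^5 - 3*w^4 + 4*w^3 + w^2 + w + 5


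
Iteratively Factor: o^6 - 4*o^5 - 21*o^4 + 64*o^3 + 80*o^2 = (o + 1)*(o^5 - 5*o^4 - 16*o^3 + 80*o^2) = o*(o + 1)*(o^4 - 5*o^3 - 16*o^2 + 80*o) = o*(o - 5)*(o + 1)*(o^3 - 16*o) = o*(o - 5)*(o + 1)*(o + 4)*(o^2 - 4*o) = o^2*(o - 5)*(o + 1)*(o + 4)*(o - 4)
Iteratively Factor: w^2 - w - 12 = (w - 4)*(w + 3)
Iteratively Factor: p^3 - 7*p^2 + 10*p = (p - 5)*(p^2 - 2*p) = p*(p - 5)*(p - 2)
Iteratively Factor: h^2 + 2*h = (h)*(h + 2)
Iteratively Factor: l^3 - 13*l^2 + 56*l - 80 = (l - 4)*(l^2 - 9*l + 20) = (l - 5)*(l - 4)*(l - 4)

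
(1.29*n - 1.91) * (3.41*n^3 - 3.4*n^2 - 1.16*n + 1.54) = 4.3989*n^4 - 10.8991*n^3 + 4.9976*n^2 + 4.2022*n - 2.9414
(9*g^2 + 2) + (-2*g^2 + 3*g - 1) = 7*g^2 + 3*g + 1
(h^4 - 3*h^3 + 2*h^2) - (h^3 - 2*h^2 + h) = h^4 - 4*h^3 + 4*h^2 - h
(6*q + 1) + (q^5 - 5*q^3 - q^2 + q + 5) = q^5 - 5*q^3 - q^2 + 7*q + 6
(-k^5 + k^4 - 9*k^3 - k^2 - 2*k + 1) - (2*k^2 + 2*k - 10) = -k^5 + k^4 - 9*k^3 - 3*k^2 - 4*k + 11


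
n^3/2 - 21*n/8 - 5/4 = (n/2 + 1)*(n - 5/2)*(n + 1/2)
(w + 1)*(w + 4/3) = w^2 + 7*w/3 + 4/3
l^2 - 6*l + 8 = (l - 4)*(l - 2)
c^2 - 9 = (c - 3)*(c + 3)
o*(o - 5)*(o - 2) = o^3 - 7*o^2 + 10*o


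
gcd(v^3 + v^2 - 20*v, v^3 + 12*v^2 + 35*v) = v^2 + 5*v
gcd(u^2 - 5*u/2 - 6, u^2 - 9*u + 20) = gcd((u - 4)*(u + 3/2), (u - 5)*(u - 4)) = u - 4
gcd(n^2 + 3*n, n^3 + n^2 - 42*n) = n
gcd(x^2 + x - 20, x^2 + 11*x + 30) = x + 5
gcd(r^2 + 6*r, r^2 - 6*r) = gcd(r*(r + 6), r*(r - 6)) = r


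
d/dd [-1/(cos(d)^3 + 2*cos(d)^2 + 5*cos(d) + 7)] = (3*sin(d)^2 - 4*cos(d) - 8)*sin(d)/(cos(d)^3 + 2*cos(d)^2 + 5*cos(d) + 7)^2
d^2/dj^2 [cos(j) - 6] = -cos(j)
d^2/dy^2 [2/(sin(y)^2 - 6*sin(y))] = 4*(-2*sin(y) + 9 - 15/sin(y) - 18/sin(y)^2 + 36/sin(y)^3)/(sin(y) - 6)^3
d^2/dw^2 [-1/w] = -2/w^3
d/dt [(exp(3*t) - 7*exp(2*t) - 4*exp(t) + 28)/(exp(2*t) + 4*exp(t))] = (exp(4*t) + 8*exp(3*t) - 24*exp(2*t) - 56*exp(t) - 112)*exp(-t)/(exp(2*t) + 8*exp(t) + 16)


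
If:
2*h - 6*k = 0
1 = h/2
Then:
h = 2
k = 2/3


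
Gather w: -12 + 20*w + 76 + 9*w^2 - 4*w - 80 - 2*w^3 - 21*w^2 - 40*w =-2*w^3 - 12*w^2 - 24*w - 16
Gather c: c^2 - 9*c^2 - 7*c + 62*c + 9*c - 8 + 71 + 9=-8*c^2 + 64*c + 72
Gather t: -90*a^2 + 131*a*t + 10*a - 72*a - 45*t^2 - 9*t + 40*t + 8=-90*a^2 - 62*a - 45*t^2 + t*(131*a + 31) + 8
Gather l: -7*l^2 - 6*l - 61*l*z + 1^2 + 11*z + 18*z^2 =-7*l^2 + l*(-61*z - 6) + 18*z^2 + 11*z + 1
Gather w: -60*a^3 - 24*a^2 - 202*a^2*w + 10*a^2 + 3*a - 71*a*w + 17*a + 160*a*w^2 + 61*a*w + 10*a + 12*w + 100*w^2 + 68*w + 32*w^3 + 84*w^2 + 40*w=-60*a^3 - 14*a^2 + 30*a + 32*w^3 + w^2*(160*a + 184) + w*(-202*a^2 - 10*a + 120)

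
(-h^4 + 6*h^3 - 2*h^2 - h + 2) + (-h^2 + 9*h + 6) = -h^4 + 6*h^3 - 3*h^2 + 8*h + 8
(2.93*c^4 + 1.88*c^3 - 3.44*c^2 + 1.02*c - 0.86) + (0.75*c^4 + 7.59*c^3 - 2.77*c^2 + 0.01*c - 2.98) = 3.68*c^4 + 9.47*c^3 - 6.21*c^2 + 1.03*c - 3.84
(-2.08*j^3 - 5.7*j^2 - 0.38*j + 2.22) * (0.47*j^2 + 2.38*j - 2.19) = -0.9776*j^5 - 7.6294*j^4 - 9.1894*j^3 + 12.622*j^2 + 6.1158*j - 4.8618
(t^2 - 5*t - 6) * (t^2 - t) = t^4 - 6*t^3 - t^2 + 6*t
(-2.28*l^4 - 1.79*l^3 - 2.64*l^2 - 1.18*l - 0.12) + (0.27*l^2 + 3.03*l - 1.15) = -2.28*l^4 - 1.79*l^3 - 2.37*l^2 + 1.85*l - 1.27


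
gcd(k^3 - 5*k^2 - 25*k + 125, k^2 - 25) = k^2 - 25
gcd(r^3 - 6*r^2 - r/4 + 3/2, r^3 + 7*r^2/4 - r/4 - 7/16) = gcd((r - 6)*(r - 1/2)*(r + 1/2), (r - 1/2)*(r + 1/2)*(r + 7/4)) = r^2 - 1/4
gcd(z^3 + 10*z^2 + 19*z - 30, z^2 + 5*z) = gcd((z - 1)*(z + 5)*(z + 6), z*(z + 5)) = z + 5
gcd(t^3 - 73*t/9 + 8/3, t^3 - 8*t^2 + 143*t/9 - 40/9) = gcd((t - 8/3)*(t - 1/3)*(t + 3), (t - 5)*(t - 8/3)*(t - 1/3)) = t^2 - 3*t + 8/9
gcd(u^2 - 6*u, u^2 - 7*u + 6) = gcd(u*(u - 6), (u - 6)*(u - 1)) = u - 6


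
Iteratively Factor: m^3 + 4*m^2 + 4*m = (m + 2)*(m^2 + 2*m) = (m + 2)^2*(m)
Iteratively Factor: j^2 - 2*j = (j - 2)*(j)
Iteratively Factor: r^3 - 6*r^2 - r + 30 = (r - 5)*(r^2 - r - 6) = (r - 5)*(r + 2)*(r - 3)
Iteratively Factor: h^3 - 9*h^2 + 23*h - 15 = (h - 3)*(h^2 - 6*h + 5) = (h - 3)*(h - 1)*(h - 5)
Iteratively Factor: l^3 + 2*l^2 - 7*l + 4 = (l + 4)*(l^2 - 2*l + 1) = (l - 1)*(l + 4)*(l - 1)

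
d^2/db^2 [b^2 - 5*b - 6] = 2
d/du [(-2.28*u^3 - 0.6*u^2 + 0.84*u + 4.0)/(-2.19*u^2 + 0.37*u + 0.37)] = (4.9932*u^4 - 1.6872*u^3 - 0.913199999999999*u^2 + 17.076*u - 1.1692)/(4.7961*u^4 - 1.6206*u^3 - 1.4837*u^2 + 0.2738*u + 0.1369)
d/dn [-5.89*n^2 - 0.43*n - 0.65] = -11.78*n - 0.43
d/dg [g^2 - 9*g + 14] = 2*g - 9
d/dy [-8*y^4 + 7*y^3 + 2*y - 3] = -32*y^3 + 21*y^2 + 2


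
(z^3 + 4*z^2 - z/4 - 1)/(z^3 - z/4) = (z + 4)/z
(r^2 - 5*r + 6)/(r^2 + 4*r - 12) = (r - 3)/(r + 6)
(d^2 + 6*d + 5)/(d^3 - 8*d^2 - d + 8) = (d + 5)/(d^2 - 9*d + 8)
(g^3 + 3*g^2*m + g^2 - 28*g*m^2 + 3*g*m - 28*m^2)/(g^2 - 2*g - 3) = (g^2 + 3*g*m - 28*m^2)/(g - 3)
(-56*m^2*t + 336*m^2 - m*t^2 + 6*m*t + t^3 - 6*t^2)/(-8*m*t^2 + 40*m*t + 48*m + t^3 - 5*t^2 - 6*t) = (7*m + t)/(t + 1)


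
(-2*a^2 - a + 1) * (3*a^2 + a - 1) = -6*a^4 - 5*a^3 + 4*a^2 + 2*a - 1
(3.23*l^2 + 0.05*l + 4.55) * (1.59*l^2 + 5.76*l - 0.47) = 5.1357*l^4 + 18.6843*l^3 + 6.0044*l^2 + 26.1845*l - 2.1385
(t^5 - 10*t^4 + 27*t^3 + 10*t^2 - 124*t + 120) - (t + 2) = t^5 - 10*t^4 + 27*t^3 + 10*t^2 - 125*t + 118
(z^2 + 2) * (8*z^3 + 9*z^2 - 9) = 8*z^5 + 9*z^4 + 16*z^3 + 9*z^2 - 18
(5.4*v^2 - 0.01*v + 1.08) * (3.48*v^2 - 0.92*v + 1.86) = 18.792*v^4 - 5.0028*v^3 + 13.8116*v^2 - 1.0122*v + 2.0088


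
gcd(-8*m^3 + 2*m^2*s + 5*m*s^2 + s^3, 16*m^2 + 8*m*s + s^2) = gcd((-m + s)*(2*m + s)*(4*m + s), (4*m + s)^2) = 4*m + s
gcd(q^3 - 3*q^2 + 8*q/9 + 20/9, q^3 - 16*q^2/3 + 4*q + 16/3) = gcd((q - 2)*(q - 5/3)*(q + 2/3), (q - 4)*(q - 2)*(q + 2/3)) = q^2 - 4*q/3 - 4/3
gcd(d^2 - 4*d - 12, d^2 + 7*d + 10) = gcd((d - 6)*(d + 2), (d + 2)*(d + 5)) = d + 2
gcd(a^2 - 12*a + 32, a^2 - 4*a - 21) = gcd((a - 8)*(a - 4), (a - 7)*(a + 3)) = 1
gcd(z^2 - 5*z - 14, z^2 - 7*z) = z - 7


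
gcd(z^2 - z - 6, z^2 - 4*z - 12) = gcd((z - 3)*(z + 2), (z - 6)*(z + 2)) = z + 2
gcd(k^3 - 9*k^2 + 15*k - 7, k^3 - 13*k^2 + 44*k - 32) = k - 1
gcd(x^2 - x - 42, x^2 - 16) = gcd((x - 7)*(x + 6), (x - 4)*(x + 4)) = 1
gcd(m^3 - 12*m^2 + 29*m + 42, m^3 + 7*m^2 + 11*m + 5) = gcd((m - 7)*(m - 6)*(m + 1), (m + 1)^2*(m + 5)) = m + 1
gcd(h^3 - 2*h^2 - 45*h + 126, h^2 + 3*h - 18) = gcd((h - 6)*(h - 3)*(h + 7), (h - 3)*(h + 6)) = h - 3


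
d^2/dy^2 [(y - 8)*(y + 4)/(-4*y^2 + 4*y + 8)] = 3*(y^3 + 30*y^2 - 24*y + 28)/(2*(y^6 - 3*y^5 - 3*y^4 + 11*y^3 + 6*y^2 - 12*y - 8))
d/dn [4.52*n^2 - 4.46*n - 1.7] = 9.04*n - 4.46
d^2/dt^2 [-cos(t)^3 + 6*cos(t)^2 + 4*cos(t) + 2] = -13*cos(t)/4 - 12*cos(2*t) + 9*cos(3*t)/4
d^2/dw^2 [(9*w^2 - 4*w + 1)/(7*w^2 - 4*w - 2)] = 14*(8*w^3 + 75*w^2 - 36*w + 14)/(343*w^6 - 588*w^5 + 42*w^4 + 272*w^3 - 12*w^2 - 48*w - 8)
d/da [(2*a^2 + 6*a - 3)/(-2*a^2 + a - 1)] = (14*a^2 - 16*a - 3)/(4*a^4 - 4*a^3 + 5*a^2 - 2*a + 1)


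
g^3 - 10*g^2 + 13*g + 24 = (g - 8)*(g - 3)*(g + 1)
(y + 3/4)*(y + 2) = y^2 + 11*y/4 + 3/2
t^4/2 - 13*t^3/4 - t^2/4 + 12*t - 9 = (t/2 + 1)*(t - 6)*(t - 3/2)*(t - 1)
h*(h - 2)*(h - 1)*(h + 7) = h^4 + 4*h^3 - 19*h^2 + 14*h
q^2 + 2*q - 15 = (q - 3)*(q + 5)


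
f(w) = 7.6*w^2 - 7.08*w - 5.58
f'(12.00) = 175.32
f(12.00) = 1003.86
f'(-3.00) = -52.68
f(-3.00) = 84.06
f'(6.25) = 87.92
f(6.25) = 247.04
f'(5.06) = 69.83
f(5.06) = 153.18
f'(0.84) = 5.69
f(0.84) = -6.16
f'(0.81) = 5.23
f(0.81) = -6.33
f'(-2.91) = -51.31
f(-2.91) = 79.38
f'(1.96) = 22.71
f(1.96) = 9.74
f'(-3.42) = -59.06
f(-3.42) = 107.53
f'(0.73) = 4.02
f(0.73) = -6.70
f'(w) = 15.2*w - 7.08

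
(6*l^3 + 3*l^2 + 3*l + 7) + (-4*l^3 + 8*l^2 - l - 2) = 2*l^3 + 11*l^2 + 2*l + 5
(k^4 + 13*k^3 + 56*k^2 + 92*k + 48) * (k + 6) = k^5 + 19*k^4 + 134*k^3 + 428*k^2 + 600*k + 288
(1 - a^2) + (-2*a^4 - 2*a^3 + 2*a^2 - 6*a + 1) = -2*a^4 - 2*a^3 + a^2 - 6*a + 2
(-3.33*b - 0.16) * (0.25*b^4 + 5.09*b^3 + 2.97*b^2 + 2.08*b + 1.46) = -0.8325*b^5 - 16.9897*b^4 - 10.7045*b^3 - 7.4016*b^2 - 5.1946*b - 0.2336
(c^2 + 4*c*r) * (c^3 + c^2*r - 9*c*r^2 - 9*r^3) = c^5 + 5*c^4*r - 5*c^3*r^2 - 45*c^2*r^3 - 36*c*r^4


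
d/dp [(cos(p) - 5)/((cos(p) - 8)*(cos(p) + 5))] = (cos(p)^2 - 10*cos(p) + 55)*sin(p)/((cos(p) - 8)^2*(cos(p) + 5)^2)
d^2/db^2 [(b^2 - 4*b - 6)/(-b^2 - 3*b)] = 2*(7*b^3 + 18*b^2 + 54*b + 54)/(b^3*(b^3 + 9*b^2 + 27*b + 27))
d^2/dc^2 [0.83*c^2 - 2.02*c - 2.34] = 1.66000000000000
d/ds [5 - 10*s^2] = -20*s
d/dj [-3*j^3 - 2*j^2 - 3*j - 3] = -9*j^2 - 4*j - 3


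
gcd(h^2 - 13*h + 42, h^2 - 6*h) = h - 6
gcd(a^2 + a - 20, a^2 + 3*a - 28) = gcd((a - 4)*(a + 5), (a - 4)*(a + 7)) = a - 4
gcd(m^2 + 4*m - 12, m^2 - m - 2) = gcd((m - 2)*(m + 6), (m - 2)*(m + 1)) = m - 2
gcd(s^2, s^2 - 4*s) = s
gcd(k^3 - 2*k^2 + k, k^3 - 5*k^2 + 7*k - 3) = k^2 - 2*k + 1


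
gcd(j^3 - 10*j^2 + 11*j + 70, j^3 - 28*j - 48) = j + 2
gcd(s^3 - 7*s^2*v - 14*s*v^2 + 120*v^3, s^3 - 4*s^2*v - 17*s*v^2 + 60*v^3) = s^2 - s*v - 20*v^2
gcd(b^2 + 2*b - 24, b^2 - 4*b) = b - 4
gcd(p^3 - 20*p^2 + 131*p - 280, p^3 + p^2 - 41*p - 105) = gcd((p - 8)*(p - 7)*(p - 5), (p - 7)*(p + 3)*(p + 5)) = p - 7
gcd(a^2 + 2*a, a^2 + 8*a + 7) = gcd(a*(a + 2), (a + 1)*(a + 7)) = 1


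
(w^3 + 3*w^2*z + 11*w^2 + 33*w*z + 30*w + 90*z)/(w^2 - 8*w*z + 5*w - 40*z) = (-w^2 - 3*w*z - 6*w - 18*z)/(-w + 8*z)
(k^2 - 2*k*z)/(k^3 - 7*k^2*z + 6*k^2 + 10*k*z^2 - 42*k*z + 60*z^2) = k/(k^2 - 5*k*z + 6*k - 30*z)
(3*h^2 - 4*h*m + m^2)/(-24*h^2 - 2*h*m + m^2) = (-3*h^2 + 4*h*m - m^2)/(24*h^2 + 2*h*m - m^2)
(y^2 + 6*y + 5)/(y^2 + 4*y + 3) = (y + 5)/(y + 3)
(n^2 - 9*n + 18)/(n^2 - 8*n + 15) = (n - 6)/(n - 5)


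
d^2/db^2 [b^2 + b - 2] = 2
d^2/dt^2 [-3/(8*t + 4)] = -6/(2*t + 1)^3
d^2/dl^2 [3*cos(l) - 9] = -3*cos(l)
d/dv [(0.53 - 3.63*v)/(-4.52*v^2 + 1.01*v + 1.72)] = (-16.4076*v^2 + 4.7912*v - 6.7789)/(20.4304*v^4 - 9.1304*v^3 - 14.5287*v^2 + 3.4744*v + 2.9584)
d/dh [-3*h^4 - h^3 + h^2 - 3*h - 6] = -12*h^3 - 3*h^2 + 2*h - 3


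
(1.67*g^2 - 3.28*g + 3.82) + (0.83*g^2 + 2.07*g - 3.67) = 2.5*g^2 - 1.21*g + 0.15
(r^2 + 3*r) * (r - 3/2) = r^3 + 3*r^2/2 - 9*r/2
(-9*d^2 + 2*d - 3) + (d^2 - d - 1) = -8*d^2 + d - 4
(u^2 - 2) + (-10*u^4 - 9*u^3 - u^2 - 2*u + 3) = -10*u^4 - 9*u^3 - 2*u + 1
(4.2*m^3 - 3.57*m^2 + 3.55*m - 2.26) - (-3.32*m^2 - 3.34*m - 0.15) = 4.2*m^3 - 0.25*m^2 + 6.89*m - 2.11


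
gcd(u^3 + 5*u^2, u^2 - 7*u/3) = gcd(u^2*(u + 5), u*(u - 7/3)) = u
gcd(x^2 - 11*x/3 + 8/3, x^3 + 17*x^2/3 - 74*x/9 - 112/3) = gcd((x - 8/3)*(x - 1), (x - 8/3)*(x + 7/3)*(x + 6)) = x - 8/3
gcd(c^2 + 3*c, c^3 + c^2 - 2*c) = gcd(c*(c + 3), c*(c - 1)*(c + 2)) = c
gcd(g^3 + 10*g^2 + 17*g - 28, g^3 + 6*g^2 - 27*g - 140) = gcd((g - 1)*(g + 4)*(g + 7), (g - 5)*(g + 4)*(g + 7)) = g^2 + 11*g + 28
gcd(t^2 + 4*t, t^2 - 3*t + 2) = 1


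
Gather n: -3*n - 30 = -3*n - 30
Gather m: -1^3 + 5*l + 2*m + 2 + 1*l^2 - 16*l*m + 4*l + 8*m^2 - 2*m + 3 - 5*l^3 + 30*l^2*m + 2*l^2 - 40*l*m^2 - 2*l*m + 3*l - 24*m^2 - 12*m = -5*l^3 + 3*l^2 + 12*l + m^2*(-40*l - 16) + m*(30*l^2 - 18*l - 12) + 4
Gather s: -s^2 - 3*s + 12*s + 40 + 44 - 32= -s^2 + 9*s + 52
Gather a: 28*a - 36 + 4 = 28*a - 32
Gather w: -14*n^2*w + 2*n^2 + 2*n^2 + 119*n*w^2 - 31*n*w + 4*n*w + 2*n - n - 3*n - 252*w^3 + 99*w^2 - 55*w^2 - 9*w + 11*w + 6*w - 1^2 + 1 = 4*n^2 - 2*n - 252*w^3 + w^2*(119*n + 44) + w*(-14*n^2 - 27*n + 8)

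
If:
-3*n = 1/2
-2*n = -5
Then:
No Solution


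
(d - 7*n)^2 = d^2 - 14*d*n + 49*n^2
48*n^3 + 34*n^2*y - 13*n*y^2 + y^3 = (-8*n + y)*(-6*n + y)*(n + y)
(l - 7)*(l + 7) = l^2 - 49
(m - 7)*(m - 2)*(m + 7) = m^3 - 2*m^2 - 49*m + 98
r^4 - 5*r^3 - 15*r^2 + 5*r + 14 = (r - 7)*(r - 1)*(r + 1)*(r + 2)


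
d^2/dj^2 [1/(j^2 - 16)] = 2*(3*j^2 + 16)/(j^2 - 16)^3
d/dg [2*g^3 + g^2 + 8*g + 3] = 6*g^2 + 2*g + 8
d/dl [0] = 0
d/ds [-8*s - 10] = -8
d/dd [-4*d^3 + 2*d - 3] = 2 - 12*d^2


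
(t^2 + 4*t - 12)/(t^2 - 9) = (t^2 + 4*t - 12)/(t^2 - 9)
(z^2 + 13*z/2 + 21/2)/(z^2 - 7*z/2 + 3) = (2*z^2 + 13*z + 21)/(2*z^2 - 7*z + 6)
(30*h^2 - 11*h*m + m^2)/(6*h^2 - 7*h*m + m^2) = (5*h - m)/(h - m)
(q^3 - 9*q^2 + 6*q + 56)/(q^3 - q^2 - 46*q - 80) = (q^2 - 11*q + 28)/(q^2 - 3*q - 40)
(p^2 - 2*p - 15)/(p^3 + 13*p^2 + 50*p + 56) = (p^2 - 2*p - 15)/(p^3 + 13*p^2 + 50*p + 56)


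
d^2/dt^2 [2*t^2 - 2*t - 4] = 4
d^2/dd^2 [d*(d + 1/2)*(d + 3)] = 6*d + 7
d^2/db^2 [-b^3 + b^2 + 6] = 2 - 6*b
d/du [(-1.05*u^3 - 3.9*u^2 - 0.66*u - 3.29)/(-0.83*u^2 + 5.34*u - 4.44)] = (0.8715*u^4 - 11.214*u^3 - 7.3878*u^2 + 29.1706*u + 20.499)/(0.6889*u^4 - 8.8644*u^3 + 35.886*u^2 - 47.4192*u + 19.7136)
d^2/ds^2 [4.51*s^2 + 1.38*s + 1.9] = 9.02000000000000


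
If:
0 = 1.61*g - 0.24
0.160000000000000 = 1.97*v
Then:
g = 0.15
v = 0.08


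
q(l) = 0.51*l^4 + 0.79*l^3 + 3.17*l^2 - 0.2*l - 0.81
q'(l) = 2.04*l^3 + 2.37*l^2 + 6.34*l - 0.2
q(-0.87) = 1.54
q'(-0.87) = -5.27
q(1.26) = 6.84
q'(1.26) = 15.63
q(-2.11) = 16.41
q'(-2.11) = -22.19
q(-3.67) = 96.09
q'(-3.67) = -92.39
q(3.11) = 100.70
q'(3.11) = 103.80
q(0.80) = 1.67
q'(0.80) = 7.43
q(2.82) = 73.80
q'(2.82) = 82.27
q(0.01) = -0.81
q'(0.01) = -0.14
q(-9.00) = 3027.96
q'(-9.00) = -1352.45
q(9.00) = 4176.18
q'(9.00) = 1735.99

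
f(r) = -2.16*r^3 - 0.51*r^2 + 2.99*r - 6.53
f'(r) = -6.48*r^2 - 1.02*r + 2.99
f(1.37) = -8.95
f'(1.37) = -10.57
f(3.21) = -73.63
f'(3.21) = -67.05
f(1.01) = -6.26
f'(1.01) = -4.65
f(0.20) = -5.97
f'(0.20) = 2.53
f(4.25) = -168.85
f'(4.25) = -118.39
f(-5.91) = 403.86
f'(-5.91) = -217.32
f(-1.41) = -5.70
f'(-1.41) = -8.45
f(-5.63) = 345.93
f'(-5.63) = -196.66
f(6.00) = -473.51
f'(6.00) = -236.41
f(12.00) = -3776.57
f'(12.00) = -942.37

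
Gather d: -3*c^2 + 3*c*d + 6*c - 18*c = -3*c^2 + 3*c*d - 12*c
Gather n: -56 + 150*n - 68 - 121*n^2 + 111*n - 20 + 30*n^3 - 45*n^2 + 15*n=30*n^3 - 166*n^2 + 276*n - 144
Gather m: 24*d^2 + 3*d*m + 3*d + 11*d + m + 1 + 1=24*d^2 + 14*d + m*(3*d + 1) + 2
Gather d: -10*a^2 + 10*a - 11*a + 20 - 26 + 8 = -10*a^2 - a + 2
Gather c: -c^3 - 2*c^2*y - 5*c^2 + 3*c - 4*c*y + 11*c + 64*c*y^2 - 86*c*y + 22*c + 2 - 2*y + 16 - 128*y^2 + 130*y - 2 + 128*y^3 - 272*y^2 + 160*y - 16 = -c^3 + c^2*(-2*y - 5) + c*(64*y^2 - 90*y + 36) + 128*y^3 - 400*y^2 + 288*y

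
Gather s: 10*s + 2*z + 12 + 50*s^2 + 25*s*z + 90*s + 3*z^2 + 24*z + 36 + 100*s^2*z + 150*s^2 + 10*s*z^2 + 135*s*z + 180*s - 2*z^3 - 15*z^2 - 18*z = s^2*(100*z + 200) + s*(10*z^2 + 160*z + 280) - 2*z^3 - 12*z^2 + 8*z + 48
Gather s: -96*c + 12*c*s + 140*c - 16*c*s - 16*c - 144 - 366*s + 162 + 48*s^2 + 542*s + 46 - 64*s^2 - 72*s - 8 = 28*c - 16*s^2 + s*(104 - 4*c) + 56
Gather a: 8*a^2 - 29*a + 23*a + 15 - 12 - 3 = 8*a^2 - 6*a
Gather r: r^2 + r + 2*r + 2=r^2 + 3*r + 2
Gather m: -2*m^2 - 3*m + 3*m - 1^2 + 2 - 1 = -2*m^2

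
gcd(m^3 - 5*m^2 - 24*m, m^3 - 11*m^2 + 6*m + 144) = m^2 - 5*m - 24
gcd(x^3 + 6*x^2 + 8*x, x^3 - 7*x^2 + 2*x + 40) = x + 2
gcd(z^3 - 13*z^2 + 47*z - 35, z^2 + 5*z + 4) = 1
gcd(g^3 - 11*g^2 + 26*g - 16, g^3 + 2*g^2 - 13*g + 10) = g^2 - 3*g + 2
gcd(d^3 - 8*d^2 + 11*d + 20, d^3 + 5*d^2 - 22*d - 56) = d - 4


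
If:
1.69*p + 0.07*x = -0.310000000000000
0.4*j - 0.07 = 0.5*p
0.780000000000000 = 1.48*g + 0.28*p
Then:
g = 0.00783623860546937*x + 0.561730369422677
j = -0.0517751479289941*x - 0.0542899408284024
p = -0.0414201183431953*x - 0.183431952662722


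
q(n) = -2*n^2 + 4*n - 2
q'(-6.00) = 28.00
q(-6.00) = -98.00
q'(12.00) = -44.00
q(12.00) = -242.00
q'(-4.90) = 23.60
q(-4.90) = -69.62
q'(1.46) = -1.84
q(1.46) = -0.42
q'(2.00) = -4.00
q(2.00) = -2.00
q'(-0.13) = 4.52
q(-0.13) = -2.55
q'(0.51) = 1.96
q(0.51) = -0.48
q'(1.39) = -1.56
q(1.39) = -0.30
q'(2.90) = -7.60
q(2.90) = -7.22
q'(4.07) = -12.28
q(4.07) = -18.85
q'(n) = 4 - 4*n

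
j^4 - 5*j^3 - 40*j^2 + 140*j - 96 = (j - 8)*(j - 2)*(j - 1)*(j + 6)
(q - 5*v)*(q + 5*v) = q^2 - 25*v^2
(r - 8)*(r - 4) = r^2 - 12*r + 32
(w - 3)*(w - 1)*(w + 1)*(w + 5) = w^4 + 2*w^3 - 16*w^2 - 2*w + 15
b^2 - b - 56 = (b - 8)*(b + 7)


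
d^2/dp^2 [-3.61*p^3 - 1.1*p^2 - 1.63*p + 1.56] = -21.66*p - 2.2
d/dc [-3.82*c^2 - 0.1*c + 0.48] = -7.64*c - 0.1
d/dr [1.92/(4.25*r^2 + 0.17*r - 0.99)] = (-16.32*r - 0.3264)/(4.25*r^2 + 0.17*r - 0.99)^2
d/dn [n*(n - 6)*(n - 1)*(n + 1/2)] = 4*n^3 - 39*n^2/2 + 5*n + 3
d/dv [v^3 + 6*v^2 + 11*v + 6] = 3*v^2 + 12*v + 11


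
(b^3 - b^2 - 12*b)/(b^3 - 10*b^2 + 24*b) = (b + 3)/(b - 6)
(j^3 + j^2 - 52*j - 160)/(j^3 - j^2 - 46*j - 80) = (j + 4)/(j + 2)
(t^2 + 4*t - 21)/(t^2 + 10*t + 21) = (t - 3)/(t + 3)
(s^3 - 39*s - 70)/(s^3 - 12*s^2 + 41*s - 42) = (s^2 + 7*s + 10)/(s^2 - 5*s + 6)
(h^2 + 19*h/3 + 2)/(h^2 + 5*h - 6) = (h + 1/3)/(h - 1)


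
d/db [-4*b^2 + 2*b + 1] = 2 - 8*b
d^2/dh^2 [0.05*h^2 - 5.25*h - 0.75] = 0.100000000000000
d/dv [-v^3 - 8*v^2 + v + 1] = -3*v^2 - 16*v + 1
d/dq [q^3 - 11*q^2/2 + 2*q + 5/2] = 3*q^2 - 11*q + 2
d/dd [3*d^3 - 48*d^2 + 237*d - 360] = 9*d^2 - 96*d + 237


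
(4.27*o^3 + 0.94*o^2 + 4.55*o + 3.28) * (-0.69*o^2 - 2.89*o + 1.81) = -2.9463*o^5 - 12.9889*o^4 + 1.8726*o^3 - 13.7113*o^2 - 1.2437*o + 5.9368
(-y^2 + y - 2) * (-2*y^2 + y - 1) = 2*y^4 - 3*y^3 + 6*y^2 - 3*y + 2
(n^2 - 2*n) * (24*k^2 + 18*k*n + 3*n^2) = 24*k^2*n^2 - 48*k^2*n + 18*k*n^3 - 36*k*n^2 + 3*n^4 - 6*n^3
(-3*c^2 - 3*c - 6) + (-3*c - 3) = -3*c^2 - 6*c - 9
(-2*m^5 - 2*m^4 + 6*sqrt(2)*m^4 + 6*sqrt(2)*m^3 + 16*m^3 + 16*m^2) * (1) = -2*m^5 - 2*m^4 + 6*sqrt(2)*m^4 + 6*sqrt(2)*m^3 + 16*m^3 + 16*m^2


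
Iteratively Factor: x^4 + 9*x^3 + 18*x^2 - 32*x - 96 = (x + 4)*(x^3 + 5*x^2 - 2*x - 24) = (x + 4)^2*(x^2 + x - 6) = (x + 3)*(x + 4)^2*(x - 2)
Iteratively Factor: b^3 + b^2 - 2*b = (b - 1)*(b^2 + 2*b) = b*(b - 1)*(b + 2)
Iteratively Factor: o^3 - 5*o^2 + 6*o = (o)*(o^2 - 5*o + 6) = o*(o - 2)*(o - 3)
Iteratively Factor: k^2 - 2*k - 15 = (k - 5)*(k + 3)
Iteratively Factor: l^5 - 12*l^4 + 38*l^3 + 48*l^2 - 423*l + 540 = (l + 3)*(l^4 - 15*l^3 + 83*l^2 - 201*l + 180) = (l - 3)*(l + 3)*(l^3 - 12*l^2 + 47*l - 60) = (l - 4)*(l - 3)*(l + 3)*(l^2 - 8*l + 15) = (l - 4)*(l - 3)^2*(l + 3)*(l - 5)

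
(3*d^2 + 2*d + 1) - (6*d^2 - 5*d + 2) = -3*d^2 + 7*d - 1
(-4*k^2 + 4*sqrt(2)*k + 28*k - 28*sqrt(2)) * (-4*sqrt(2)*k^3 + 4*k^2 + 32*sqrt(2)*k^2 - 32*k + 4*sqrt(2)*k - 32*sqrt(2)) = 16*sqrt(2)*k^5 - 240*sqrt(2)*k^4 - 48*k^4 + 720*k^3 + 896*sqrt(2)*k^3 - 2656*k^2 - 480*k + 1792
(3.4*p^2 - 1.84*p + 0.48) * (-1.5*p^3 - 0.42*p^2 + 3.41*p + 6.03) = -5.1*p^5 + 1.332*p^4 + 11.6468*p^3 + 14.026*p^2 - 9.4584*p + 2.8944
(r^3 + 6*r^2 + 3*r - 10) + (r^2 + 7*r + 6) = r^3 + 7*r^2 + 10*r - 4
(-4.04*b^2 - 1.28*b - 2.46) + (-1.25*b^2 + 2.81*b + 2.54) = -5.29*b^2 + 1.53*b + 0.0800000000000001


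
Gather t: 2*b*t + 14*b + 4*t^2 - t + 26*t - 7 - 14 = 14*b + 4*t^2 + t*(2*b + 25) - 21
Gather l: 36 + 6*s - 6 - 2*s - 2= 4*s + 28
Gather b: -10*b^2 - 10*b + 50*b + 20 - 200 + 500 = -10*b^2 + 40*b + 320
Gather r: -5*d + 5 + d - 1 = 4 - 4*d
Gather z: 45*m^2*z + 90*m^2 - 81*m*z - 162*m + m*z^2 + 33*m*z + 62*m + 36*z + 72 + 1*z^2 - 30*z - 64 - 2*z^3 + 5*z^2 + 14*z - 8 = 90*m^2 - 100*m - 2*z^3 + z^2*(m + 6) + z*(45*m^2 - 48*m + 20)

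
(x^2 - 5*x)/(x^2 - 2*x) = (x - 5)/(x - 2)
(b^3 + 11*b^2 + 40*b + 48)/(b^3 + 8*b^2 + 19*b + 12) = (b + 4)/(b + 1)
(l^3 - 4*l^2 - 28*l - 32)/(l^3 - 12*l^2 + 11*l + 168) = (l^2 + 4*l + 4)/(l^2 - 4*l - 21)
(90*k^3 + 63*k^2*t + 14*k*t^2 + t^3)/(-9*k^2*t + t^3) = (30*k^2 + 11*k*t + t^2)/(t*(-3*k + t))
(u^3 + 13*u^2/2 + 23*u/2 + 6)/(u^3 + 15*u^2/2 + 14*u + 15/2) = (u + 4)/(u + 5)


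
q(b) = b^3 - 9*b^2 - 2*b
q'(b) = 3*b^2 - 18*b - 2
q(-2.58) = -71.92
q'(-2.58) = 64.41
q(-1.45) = -19.07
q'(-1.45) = 30.41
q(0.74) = -6.00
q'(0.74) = -13.68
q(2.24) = -38.40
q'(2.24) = -27.27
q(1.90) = -29.43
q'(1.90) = -25.37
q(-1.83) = -32.61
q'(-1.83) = 40.99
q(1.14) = -12.49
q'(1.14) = -18.62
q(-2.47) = -65.04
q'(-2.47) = 60.76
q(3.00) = -60.00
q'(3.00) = -29.00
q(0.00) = 0.00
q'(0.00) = -2.00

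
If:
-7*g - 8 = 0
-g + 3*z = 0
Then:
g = -8/7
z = -8/21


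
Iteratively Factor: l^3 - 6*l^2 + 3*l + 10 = (l - 5)*(l^2 - l - 2) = (l - 5)*(l + 1)*(l - 2)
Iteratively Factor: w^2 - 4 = (w + 2)*(w - 2)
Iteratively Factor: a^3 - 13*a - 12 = (a + 3)*(a^2 - 3*a - 4) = (a + 1)*(a + 3)*(a - 4)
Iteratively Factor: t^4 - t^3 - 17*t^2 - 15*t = (t + 1)*(t^3 - 2*t^2 - 15*t) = t*(t + 1)*(t^2 - 2*t - 15) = t*(t - 5)*(t + 1)*(t + 3)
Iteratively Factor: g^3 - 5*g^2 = (g)*(g^2 - 5*g) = g^2*(g - 5)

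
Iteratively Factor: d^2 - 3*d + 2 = (d - 2)*(d - 1)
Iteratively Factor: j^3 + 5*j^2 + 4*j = (j)*(j^2 + 5*j + 4) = j*(j + 4)*(j + 1)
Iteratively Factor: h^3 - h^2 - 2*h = (h - 2)*(h^2 + h) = (h - 2)*(h + 1)*(h)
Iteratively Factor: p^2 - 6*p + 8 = (p - 2)*(p - 4)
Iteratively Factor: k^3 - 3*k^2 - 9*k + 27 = (k - 3)*(k^2 - 9) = (k - 3)*(k + 3)*(k - 3)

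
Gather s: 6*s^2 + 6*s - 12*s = 6*s^2 - 6*s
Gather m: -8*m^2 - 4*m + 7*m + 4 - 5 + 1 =-8*m^2 + 3*m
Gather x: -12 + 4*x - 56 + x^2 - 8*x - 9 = x^2 - 4*x - 77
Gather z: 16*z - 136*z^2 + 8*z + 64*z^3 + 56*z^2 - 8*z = 64*z^3 - 80*z^2 + 16*z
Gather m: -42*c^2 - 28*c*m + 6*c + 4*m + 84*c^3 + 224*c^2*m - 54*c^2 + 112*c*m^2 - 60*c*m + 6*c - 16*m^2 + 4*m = 84*c^3 - 96*c^2 + 12*c + m^2*(112*c - 16) + m*(224*c^2 - 88*c + 8)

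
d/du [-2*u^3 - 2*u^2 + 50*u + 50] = -6*u^2 - 4*u + 50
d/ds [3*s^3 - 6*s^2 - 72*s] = 9*s^2 - 12*s - 72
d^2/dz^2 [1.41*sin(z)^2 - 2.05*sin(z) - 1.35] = 2.05*sin(z) + 2.82*cos(2*z)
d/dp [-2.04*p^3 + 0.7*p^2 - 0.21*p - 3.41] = -6.12*p^2 + 1.4*p - 0.21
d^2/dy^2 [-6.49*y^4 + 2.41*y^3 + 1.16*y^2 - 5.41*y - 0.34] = -77.88*y^2 + 14.46*y + 2.32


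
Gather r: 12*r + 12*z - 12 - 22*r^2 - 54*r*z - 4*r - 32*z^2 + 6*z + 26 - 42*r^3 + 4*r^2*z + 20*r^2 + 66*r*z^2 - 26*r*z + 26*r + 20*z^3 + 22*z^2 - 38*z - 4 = -42*r^3 + r^2*(4*z - 2) + r*(66*z^2 - 80*z + 34) + 20*z^3 - 10*z^2 - 20*z + 10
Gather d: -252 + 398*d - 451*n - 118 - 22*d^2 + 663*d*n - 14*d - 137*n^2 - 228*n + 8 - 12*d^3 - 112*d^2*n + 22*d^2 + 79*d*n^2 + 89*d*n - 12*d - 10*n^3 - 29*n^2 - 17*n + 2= -12*d^3 - 112*d^2*n + d*(79*n^2 + 752*n + 372) - 10*n^3 - 166*n^2 - 696*n - 360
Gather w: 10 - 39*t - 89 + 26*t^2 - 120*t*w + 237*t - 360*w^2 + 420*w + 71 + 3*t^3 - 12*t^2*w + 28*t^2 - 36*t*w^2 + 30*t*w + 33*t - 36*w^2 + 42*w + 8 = 3*t^3 + 54*t^2 + 231*t + w^2*(-36*t - 396) + w*(-12*t^2 - 90*t + 462)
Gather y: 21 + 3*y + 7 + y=4*y + 28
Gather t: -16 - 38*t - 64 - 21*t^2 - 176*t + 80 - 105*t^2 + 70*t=-126*t^2 - 144*t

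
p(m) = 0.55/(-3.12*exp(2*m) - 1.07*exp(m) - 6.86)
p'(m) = 0.55*(6.24*exp(2*m) + 1.07*exp(m))/(-3.12*exp(2*m) - 1.07*exp(m) - 6.86)^2 = (3.432*exp(m) + 0.5885)*exp(m)/(3.12*exp(2*m) + 1.07*exp(m) + 6.86)^2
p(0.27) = -0.04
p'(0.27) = 0.04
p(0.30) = -0.04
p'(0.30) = 0.04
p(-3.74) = -0.08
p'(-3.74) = 0.00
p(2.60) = -0.00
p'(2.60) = 0.00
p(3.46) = -0.00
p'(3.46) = 0.00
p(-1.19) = -0.07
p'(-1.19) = 0.01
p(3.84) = -0.00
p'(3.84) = 0.00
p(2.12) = -0.00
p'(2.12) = 0.00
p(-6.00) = -0.08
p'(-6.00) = 0.00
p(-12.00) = -0.08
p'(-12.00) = 0.00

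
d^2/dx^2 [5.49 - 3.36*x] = 0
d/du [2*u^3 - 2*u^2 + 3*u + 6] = 6*u^2 - 4*u + 3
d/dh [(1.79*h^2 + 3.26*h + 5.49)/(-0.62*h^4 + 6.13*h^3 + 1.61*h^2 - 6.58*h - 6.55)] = (2.2196*h^5 - 4.9091*h^4 - 26.3524*h^3 - 117.9879*h^2 - 41.1268*h + 14.7712)/(0.3844*h^8 - 7.6012*h^7 + 35.5805*h^6 + 27.8978*h^5 - 69.9567*h^4 - 101.4906*h^3 + 22.2054*h^2 + 86.198*h + 42.9025)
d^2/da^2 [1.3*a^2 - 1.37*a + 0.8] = 2.60000000000000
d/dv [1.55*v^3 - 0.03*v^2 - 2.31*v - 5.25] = 4.65*v^2 - 0.06*v - 2.31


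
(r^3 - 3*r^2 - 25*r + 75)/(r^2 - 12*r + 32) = (r^3 - 3*r^2 - 25*r + 75)/(r^2 - 12*r + 32)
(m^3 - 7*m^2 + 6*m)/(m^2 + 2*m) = (m^2 - 7*m + 6)/(m + 2)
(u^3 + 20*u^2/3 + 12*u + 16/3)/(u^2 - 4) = (3*u^2 + 14*u + 8)/(3*(u - 2))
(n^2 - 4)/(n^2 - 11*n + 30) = (n^2 - 4)/(n^2 - 11*n + 30)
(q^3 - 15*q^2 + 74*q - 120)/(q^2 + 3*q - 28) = (q^2 - 11*q + 30)/(q + 7)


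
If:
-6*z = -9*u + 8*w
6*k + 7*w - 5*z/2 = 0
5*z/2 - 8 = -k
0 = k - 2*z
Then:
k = 32/9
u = -544/567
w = -152/63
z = 16/9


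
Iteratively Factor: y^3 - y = (y)*(y^2 - 1) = y*(y + 1)*(y - 1)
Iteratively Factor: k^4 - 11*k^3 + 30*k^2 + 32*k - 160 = (k + 2)*(k^3 - 13*k^2 + 56*k - 80) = (k - 4)*(k + 2)*(k^2 - 9*k + 20) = (k - 5)*(k - 4)*(k + 2)*(k - 4)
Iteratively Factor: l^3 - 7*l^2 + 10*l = (l)*(l^2 - 7*l + 10) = l*(l - 5)*(l - 2)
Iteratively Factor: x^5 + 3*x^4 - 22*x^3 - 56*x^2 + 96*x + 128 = (x + 4)*(x^4 - x^3 - 18*x^2 + 16*x + 32) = (x - 2)*(x + 4)*(x^3 + x^2 - 16*x - 16) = (x - 4)*(x - 2)*(x + 4)*(x^2 + 5*x + 4) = (x - 4)*(x - 2)*(x + 1)*(x + 4)*(x + 4)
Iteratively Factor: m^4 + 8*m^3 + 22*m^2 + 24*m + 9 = (m + 3)*(m^3 + 5*m^2 + 7*m + 3) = (m + 1)*(m + 3)*(m^2 + 4*m + 3) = (m + 1)*(m + 3)^2*(m + 1)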